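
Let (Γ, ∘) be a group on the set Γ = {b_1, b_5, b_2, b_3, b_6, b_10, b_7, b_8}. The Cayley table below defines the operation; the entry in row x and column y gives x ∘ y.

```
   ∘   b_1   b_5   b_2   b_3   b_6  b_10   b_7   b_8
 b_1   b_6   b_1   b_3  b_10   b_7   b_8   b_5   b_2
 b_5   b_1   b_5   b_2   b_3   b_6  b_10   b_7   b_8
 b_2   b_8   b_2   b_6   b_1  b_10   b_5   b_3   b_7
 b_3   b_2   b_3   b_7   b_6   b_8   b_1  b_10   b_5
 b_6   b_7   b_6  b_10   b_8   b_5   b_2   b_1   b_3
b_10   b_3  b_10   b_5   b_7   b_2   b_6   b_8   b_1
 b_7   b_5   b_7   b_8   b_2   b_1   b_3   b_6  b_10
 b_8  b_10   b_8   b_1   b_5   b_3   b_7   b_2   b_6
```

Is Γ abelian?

b_10 ∘ b_3 = b_7 but b_3 ∘ b_10 = b_1.
Since b_10 and b_3 do not commute, Γ is not abelian.

No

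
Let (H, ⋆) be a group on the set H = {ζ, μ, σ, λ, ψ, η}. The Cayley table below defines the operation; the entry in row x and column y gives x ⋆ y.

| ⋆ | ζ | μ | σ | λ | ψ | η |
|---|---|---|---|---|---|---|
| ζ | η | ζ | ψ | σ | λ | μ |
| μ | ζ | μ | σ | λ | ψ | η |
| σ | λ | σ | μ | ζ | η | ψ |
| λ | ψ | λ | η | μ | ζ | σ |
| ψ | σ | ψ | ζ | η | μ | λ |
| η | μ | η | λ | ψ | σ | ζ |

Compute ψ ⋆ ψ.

μ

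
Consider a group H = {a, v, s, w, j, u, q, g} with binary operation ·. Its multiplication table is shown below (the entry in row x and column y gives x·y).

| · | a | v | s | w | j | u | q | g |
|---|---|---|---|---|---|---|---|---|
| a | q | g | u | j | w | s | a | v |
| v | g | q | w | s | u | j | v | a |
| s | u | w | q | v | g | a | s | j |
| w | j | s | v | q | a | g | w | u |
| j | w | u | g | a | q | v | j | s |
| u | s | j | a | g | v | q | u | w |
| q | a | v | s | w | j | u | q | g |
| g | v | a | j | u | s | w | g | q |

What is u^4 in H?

u^1 = u
u^2 = u·u = q
u^3 = q·u = u
u^4 = u·u = q

q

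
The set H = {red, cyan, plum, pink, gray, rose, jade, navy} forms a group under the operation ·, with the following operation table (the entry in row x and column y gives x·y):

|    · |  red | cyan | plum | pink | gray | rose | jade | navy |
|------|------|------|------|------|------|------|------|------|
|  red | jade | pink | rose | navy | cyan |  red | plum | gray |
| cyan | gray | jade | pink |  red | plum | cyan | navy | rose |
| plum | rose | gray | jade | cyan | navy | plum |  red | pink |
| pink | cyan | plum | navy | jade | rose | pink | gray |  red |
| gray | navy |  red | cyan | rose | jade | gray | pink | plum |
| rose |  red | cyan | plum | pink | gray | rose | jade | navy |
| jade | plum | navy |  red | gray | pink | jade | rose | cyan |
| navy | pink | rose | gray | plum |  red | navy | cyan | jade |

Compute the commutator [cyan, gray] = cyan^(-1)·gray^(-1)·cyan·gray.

jade

Identity is rose; from the table cyan^(-1) = navy and gray^(-1) = pink.
navy·pink = plum
plum·cyan = gray
gray·gray = jade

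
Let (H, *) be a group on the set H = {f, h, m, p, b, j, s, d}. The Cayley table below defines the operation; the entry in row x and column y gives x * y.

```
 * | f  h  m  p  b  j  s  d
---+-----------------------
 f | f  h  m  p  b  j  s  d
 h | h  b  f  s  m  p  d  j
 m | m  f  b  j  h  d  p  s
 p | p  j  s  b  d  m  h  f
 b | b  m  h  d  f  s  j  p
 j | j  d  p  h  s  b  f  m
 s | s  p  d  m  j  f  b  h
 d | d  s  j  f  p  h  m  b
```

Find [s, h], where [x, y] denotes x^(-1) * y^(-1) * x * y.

Identity is f; from the table s^(-1) = j and h^(-1) = m.
j * m = p
p * s = h
h * h = b
(Structurally, H here is isomorphic to the quaternion group Q_8.)

b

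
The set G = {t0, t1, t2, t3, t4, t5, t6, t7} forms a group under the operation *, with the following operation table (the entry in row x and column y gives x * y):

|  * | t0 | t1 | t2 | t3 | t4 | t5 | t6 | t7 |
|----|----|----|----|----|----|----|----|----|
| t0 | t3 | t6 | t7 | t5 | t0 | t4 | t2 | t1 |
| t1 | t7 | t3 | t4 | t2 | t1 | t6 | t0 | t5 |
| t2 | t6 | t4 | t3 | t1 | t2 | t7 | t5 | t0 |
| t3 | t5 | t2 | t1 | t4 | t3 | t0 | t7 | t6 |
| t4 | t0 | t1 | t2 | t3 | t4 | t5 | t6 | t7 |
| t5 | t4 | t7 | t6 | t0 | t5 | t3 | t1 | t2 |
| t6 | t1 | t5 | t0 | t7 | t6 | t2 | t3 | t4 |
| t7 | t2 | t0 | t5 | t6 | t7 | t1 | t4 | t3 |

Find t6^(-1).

First locate the identity: row t4 matches the header, so t4 is the identity.
Scan row t6 for t4: t6 * t7 = t4. Hence t6^(-1) = t7.
(Structurally, G here is isomorphic to the quaternion group Q_8.)

t7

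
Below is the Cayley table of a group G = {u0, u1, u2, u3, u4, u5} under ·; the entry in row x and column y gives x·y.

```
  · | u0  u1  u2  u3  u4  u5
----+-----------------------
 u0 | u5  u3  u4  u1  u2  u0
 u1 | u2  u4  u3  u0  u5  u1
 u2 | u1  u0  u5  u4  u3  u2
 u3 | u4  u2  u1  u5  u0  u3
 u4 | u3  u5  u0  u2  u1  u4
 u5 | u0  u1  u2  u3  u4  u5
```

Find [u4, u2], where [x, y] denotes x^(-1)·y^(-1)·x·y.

Identity is u5; from the table u4^(-1) = u1 and u2^(-1) = u2.
u1·u2 = u3
u3·u4 = u0
u0·u2 = u4

u4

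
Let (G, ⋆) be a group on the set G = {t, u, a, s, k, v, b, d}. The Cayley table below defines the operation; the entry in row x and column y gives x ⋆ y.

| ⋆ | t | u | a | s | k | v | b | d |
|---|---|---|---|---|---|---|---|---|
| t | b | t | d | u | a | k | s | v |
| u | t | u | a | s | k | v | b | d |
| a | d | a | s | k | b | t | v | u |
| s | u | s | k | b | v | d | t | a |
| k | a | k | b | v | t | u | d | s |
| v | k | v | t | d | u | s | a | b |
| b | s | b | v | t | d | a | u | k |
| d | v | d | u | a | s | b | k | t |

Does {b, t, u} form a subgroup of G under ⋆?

No

b ⋆ t = s, which is not in {b, t, u}.
The subset is not closed under ⋆, so it is not a subgroup.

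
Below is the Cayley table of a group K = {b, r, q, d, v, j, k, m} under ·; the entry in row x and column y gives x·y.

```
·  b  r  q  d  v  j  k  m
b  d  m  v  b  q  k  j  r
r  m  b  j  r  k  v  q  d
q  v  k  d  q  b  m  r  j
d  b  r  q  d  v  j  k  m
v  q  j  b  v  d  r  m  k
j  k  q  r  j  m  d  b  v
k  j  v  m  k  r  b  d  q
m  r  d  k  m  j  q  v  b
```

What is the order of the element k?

2

The identity element is d (its row matches the header).
k^1 = k
k^2 = k·k = d
The first power of k equal to the identity is k^2, so ord(k) = 2.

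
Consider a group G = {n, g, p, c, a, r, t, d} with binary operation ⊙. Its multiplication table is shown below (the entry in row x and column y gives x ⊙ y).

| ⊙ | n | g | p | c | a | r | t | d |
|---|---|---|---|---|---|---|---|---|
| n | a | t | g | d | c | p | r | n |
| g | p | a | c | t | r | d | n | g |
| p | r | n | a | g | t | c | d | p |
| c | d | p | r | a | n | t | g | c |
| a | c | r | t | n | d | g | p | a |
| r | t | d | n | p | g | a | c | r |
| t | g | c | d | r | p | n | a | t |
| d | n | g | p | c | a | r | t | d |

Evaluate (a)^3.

a

a^1 = a
a^2 = a ⊙ a = d
a^3 = d ⊙ a = a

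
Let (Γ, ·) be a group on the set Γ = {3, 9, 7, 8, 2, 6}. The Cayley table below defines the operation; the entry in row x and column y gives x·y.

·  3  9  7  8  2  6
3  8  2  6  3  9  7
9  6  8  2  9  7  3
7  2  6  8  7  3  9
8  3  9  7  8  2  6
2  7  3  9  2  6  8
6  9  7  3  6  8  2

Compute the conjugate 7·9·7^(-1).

3

The identity is 8. In row 7, the entry 8 sits in column 7, so 7^(-1) = 7.
7·9 = 6
6·7 = 3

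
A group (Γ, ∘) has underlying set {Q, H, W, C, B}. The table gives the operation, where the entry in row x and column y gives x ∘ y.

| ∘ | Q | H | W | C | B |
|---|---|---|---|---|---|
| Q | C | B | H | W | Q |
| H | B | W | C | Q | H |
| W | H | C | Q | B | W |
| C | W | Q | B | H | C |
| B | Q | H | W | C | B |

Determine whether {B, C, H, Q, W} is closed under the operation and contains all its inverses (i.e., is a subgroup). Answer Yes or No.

{B, C, H, Q, W} contains the identity B.
Checking products: every product of two elements of {B, C, H, Q, W} (read from the table) lies in {B, C, H, Q, W}, so the set is closed.
In a finite group, a nonempty closed subset is a subgroup. So {B, C, H, Q, W} ≤ Γ.

Yes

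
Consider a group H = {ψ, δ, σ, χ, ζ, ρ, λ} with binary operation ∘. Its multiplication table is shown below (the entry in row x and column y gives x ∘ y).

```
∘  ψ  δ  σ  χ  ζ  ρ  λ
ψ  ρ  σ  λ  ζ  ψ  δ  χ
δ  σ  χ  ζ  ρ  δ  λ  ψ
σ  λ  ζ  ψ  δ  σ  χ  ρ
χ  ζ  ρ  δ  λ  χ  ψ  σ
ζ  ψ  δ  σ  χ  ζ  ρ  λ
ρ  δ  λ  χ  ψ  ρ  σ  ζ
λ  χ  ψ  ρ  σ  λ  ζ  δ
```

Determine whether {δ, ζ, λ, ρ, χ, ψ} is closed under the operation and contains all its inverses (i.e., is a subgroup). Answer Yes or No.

No

ψ ∘ δ = σ, which is not in {δ, ζ, λ, ρ, χ, ψ}.
The subset is not closed under ∘, so it is not a subgroup.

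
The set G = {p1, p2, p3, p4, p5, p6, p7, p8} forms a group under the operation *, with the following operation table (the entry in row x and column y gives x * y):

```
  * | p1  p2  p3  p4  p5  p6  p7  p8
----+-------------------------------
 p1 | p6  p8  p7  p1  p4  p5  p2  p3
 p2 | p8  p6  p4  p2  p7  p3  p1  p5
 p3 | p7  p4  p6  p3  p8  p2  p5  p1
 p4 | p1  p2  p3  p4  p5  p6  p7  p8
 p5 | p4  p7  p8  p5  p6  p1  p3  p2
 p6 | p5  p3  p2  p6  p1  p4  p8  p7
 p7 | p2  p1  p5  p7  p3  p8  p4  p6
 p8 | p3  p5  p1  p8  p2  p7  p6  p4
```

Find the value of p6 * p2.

Read row p6, column p2: p6 * p2 = p3.

p3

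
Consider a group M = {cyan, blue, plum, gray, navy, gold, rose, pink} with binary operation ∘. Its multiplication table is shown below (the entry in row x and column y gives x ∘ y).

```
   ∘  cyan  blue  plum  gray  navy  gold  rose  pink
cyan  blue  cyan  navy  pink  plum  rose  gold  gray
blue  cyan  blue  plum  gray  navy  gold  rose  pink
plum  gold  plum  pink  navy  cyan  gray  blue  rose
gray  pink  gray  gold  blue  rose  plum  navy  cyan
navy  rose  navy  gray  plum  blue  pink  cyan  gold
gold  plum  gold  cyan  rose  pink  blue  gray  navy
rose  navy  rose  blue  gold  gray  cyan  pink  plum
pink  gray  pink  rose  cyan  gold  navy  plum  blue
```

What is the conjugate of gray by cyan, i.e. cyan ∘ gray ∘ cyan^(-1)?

gray

The identity is blue. In row cyan, the entry blue sits in column cyan, so cyan^(-1) = cyan.
cyan ∘ gray = pink
pink ∘ cyan = gray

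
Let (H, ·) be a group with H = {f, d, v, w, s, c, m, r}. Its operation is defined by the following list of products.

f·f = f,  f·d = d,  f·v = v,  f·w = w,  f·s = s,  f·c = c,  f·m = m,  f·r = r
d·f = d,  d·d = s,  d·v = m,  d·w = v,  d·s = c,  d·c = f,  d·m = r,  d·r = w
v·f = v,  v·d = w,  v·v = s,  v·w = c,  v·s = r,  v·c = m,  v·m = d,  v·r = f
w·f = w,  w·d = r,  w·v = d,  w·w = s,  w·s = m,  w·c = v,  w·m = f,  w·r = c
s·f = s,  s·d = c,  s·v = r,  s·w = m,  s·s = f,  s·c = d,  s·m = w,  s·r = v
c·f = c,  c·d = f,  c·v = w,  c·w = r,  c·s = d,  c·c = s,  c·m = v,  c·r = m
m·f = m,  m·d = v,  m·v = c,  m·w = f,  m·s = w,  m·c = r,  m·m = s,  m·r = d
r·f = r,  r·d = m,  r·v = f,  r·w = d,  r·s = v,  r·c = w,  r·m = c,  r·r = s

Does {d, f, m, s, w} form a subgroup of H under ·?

No

s·d = c, which is not in {d, f, m, s, w}.
The subset is not closed under ·, so it is not a subgroup.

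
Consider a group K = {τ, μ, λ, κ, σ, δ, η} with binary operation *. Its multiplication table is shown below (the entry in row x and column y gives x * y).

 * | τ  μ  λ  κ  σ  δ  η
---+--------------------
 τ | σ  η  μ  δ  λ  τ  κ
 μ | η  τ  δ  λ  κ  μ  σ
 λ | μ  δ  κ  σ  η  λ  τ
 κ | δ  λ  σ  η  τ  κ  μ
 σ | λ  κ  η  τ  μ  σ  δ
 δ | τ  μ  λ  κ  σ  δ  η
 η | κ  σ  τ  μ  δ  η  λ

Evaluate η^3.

τ

η^1 = η
η^2 = η * η = λ
η^3 = λ * η = τ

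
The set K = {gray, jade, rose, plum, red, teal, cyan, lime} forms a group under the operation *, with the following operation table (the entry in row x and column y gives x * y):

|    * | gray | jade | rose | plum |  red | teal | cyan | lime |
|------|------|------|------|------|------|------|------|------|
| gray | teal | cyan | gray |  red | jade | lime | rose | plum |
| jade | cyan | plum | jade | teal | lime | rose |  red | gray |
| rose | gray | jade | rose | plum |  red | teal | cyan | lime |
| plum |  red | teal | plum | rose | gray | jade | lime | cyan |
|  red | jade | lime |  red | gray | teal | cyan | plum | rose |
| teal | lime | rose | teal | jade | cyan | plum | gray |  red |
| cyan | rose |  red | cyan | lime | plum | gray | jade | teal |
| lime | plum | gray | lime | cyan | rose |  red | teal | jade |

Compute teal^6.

plum

teal^1 = teal
teal^2 = teal * teal = plum
teal^3 = plum * teal = jade
teal^4 = jade * teal = rose
teal^5 = rose * teal = teal
teal^6 = teal * teal = plum
(Structurally, K here is isomorphic to the cyclic group Z_8.)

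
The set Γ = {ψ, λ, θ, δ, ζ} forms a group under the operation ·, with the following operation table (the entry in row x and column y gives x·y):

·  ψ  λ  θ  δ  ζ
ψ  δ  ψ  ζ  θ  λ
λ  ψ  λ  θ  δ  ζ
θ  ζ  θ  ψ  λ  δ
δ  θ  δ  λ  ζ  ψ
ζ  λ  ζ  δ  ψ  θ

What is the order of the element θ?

5

The identity element is λ (its row matches the header).
θ^1 = θ
θ^2 = θ·θ = ψ
θ^3 = ψ·θ = ζ
θ^4 = ζ·θ = δ
θ^5 = δ·θ = λ
The first power of θ equal to the identity is θ^5, so ord(θ) = 5.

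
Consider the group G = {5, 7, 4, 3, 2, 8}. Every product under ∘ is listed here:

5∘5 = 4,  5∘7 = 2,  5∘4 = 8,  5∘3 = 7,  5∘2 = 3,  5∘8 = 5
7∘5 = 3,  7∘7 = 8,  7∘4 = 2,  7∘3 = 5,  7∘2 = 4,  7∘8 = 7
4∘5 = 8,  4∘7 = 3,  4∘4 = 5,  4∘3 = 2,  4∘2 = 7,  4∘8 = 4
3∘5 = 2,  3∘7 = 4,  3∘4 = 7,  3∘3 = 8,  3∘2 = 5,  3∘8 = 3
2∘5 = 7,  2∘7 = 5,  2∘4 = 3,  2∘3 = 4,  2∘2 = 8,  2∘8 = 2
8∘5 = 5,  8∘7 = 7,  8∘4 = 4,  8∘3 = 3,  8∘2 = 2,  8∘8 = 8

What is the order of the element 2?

2

The identity element is 8 (its row matches the header).
2^1 = 2
2^2 = 2 ∘ 2 = 8
The first power of 2 equal to the identity is 2^2, so ord(2) = 2.
(Structurally, G here is isomorphic to the symmetric group S_3.)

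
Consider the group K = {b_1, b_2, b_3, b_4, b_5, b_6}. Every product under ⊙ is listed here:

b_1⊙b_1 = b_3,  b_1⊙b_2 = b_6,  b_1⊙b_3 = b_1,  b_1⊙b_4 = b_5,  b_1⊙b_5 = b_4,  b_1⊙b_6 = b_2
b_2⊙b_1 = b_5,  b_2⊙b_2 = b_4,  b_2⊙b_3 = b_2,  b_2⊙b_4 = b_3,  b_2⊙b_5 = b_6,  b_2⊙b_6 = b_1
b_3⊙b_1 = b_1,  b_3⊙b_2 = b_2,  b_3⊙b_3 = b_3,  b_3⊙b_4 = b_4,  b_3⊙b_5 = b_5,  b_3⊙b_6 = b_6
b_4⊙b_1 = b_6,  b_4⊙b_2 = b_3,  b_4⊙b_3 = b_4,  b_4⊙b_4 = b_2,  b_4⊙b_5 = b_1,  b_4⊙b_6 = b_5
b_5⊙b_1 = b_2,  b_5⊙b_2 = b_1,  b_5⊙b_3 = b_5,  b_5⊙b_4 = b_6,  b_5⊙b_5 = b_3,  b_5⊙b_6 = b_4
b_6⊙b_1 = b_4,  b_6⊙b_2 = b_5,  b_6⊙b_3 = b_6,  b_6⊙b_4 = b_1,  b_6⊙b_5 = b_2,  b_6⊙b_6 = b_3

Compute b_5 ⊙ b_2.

Read row b_5, column b_2: b_5 ⊙ b_2 = b_1.

b_1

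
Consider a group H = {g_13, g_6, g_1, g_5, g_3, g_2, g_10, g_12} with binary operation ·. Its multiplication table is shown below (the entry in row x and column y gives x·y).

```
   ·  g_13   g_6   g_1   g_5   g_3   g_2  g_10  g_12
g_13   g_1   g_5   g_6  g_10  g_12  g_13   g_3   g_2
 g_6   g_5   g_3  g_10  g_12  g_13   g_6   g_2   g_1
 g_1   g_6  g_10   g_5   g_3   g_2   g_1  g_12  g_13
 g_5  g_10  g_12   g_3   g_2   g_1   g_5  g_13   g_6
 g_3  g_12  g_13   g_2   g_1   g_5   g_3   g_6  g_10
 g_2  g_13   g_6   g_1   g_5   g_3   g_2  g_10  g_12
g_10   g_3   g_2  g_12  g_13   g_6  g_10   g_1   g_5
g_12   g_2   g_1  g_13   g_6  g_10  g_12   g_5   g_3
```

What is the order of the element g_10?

The identity element is g_2 (its row matches the header).
g_10^1 = g_10
g_10^2 = g_10·g_10 = g_1
g_10^3 = g_1·g_10 = g_12
g_10^4 = g_12·g_10 = g_5
g_10^5 = g_5·g_10 = g_13
g_10^6 = g_13·g_10 = g_3
g_10^7 = g_3·g_10 = g_6
g_10^8 = g_6·g_10 = g_2
The first power of g_10 equal to the identity is g_10^8, so ord(g_10) = 8.
(Structurally, H here is isomorphic to the cyclic group Z_8.)

8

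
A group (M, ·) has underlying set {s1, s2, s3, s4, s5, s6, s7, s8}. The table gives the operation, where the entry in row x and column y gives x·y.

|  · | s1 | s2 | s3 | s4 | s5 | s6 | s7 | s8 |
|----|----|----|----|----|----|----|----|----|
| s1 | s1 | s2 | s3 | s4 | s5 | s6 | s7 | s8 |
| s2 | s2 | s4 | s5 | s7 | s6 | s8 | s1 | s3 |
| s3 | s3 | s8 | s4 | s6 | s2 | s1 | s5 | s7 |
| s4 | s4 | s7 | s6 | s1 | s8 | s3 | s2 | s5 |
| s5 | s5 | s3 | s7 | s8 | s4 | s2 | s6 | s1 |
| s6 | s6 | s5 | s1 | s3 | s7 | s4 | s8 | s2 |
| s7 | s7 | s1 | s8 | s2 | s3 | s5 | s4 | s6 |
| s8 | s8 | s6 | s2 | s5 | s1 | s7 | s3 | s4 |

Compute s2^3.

s2^1 = s2
s2^2 = s2·s2 = s4
s2^3 = s4·s2 = s7

s7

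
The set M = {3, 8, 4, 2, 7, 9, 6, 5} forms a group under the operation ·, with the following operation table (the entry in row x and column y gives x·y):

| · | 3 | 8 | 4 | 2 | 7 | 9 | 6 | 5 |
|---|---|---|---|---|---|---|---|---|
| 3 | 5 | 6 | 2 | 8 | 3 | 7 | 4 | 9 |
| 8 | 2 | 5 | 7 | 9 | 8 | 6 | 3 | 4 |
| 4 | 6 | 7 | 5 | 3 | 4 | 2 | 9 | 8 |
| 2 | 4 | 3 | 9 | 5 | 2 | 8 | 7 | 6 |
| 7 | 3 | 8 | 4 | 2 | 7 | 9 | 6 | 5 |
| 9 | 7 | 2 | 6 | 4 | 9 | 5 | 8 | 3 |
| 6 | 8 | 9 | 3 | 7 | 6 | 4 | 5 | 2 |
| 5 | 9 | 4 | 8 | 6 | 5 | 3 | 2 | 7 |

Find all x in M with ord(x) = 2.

Identity is 7. Compute the order of each non-identity element by repeated multiplication:
  3: 3 → 5 → 9 → 7  (order 4)
  8: 8 → 5 → 4 → 7  (order 4)
  4: 4 → 5 → 8 → 7  (order 4)
  2: 2 → 5 → 6 → 7  (order 4)
  9: 9 → 5 → 3 → 7  (order 4)
  6: 6 → 5 → 2 → 7  (order 4)
  5: 5 → 7  (order 2)
Elements of order 2: {5}.

{5}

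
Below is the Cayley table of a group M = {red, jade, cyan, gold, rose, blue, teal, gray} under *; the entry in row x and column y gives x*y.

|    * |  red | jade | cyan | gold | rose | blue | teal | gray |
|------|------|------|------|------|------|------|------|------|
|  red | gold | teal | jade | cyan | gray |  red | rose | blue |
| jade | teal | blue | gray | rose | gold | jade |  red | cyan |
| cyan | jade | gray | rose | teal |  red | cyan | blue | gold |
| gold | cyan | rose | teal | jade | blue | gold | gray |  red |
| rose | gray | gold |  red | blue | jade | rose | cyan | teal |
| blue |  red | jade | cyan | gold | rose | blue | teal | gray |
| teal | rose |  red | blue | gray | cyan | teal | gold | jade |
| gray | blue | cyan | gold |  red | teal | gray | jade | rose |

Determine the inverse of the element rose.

gold

First locate the identity: row blue matches the header, so blue is the identity.
Scan row rose for blue: rose*gold = blue. Hence rose^(-1) = gold.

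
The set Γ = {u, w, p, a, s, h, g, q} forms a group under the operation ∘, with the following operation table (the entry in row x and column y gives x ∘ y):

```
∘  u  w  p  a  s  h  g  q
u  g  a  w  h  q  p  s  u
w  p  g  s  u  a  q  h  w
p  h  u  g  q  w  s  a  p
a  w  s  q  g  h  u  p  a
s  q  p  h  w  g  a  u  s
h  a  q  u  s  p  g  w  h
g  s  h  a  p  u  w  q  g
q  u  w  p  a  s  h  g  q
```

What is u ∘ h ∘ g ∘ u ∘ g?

u ∘ h = p
p ∘ g = a
a ∘ u = w
w ∘ g = h

h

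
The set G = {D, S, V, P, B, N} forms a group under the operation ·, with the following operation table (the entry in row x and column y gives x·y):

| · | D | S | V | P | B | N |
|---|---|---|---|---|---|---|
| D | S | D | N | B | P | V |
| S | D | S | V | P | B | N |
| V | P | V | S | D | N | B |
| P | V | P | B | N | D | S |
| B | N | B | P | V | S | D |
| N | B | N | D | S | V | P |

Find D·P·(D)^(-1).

The identity is S. In row D, the entry S sits in column D, so D^(-1) = D.
D·P = B
B·D = N

N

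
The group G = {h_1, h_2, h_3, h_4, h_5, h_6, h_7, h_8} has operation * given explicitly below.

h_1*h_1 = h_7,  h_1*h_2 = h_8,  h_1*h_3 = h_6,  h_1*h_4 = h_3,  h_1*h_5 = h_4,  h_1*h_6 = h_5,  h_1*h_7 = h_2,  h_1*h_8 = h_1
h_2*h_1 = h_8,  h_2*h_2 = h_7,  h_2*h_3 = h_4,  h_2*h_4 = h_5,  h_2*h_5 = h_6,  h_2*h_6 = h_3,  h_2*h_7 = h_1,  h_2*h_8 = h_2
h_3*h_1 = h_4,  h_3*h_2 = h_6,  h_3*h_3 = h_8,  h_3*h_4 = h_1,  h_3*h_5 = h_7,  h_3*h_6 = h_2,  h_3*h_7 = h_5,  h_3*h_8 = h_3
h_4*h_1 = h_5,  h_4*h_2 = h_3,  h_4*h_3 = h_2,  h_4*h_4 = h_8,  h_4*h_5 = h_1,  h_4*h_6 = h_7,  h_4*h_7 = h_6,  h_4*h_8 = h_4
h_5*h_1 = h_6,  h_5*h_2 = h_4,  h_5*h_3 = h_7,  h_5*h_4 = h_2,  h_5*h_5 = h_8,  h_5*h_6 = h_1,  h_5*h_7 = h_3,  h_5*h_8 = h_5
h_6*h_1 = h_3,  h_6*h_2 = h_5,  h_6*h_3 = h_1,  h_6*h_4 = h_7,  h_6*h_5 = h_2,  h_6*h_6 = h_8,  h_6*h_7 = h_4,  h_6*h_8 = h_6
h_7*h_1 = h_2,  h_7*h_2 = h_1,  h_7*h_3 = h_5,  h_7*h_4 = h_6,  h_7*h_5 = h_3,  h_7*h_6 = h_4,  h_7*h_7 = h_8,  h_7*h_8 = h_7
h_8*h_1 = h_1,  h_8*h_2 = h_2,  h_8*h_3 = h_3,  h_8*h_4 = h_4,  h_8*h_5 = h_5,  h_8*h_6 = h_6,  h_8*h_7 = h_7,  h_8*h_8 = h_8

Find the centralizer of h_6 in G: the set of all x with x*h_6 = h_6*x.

Compare row h_6 with column h_6 entry by entry.
h_7*h_6 = h_4 = h_6*h_7, so h_7 commutes with h_6.
h_2*h_6 = h_3 but h_6*h_2 = h_5, so h_2 does not.
Collecting the elements that commute with h_6: C(h_6) = {h_4, h_6, h_7, h_8}.

{h_4, h_6, h_7, h_8}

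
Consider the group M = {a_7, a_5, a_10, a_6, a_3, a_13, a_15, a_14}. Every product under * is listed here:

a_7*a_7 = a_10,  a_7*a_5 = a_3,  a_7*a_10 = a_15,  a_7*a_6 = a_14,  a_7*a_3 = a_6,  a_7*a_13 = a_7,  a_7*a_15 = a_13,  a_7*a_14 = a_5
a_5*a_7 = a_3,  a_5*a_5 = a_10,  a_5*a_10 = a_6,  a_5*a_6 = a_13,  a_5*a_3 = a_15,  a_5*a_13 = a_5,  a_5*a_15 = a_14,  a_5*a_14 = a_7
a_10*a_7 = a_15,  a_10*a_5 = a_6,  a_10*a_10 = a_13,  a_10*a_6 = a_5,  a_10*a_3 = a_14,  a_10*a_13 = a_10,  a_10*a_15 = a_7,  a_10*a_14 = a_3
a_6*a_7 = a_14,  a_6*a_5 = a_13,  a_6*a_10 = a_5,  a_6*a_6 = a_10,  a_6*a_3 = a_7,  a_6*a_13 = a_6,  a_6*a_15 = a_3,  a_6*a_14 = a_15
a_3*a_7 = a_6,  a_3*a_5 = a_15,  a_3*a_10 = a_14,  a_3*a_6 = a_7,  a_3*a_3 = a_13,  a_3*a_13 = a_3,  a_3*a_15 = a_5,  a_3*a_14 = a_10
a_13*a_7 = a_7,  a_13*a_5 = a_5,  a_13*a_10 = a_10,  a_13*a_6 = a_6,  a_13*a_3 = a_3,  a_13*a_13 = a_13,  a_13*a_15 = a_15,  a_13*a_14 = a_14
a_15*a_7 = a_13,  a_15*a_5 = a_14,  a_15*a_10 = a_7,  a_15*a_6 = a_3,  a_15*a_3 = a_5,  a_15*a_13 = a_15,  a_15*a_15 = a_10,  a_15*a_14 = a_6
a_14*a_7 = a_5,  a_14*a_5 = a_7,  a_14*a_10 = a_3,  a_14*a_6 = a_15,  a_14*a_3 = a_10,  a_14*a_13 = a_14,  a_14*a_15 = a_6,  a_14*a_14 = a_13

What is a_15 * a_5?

Read row a_15, column a_5: a_15 * a_5 = a_14.

a_14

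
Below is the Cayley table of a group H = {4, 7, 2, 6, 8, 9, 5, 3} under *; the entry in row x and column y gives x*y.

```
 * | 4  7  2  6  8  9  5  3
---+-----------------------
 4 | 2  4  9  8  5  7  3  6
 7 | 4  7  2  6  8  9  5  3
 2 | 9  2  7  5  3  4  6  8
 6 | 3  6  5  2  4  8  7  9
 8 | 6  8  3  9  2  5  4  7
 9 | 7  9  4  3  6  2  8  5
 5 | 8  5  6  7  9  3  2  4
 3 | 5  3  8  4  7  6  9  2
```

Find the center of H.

{2, 7}

An element z is central iff its row equals its column in the table.
For 3: 3*5 = 9 ≠ 4 = 5*3, so 3 ∉ Z.
Checking each element this way leaves Z(H) = {2, 7}.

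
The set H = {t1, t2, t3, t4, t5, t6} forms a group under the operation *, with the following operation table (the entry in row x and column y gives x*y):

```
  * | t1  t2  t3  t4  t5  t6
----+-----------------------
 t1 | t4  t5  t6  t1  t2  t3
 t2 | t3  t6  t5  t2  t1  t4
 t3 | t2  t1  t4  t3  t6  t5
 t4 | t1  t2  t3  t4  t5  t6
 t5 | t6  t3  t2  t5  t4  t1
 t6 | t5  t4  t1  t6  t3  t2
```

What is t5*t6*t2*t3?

t2

t5*t6 = t1
t1*t2 = t5
t5*t3 = t2
(Structurally, H here is isomorphic to the symmetric group S_3.)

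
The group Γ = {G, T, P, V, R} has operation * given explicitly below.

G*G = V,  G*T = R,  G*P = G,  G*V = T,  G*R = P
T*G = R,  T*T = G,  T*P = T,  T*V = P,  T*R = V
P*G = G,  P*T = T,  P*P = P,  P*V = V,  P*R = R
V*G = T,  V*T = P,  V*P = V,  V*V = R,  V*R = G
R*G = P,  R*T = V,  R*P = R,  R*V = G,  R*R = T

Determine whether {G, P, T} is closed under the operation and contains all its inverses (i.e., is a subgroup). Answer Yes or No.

No

G * G = V, which is not in {G, P, T}.
The subset is not closed under *, so it is not a subgroup.
(Structurally, Γ here is isomorphic to the cyclic group Z_5.)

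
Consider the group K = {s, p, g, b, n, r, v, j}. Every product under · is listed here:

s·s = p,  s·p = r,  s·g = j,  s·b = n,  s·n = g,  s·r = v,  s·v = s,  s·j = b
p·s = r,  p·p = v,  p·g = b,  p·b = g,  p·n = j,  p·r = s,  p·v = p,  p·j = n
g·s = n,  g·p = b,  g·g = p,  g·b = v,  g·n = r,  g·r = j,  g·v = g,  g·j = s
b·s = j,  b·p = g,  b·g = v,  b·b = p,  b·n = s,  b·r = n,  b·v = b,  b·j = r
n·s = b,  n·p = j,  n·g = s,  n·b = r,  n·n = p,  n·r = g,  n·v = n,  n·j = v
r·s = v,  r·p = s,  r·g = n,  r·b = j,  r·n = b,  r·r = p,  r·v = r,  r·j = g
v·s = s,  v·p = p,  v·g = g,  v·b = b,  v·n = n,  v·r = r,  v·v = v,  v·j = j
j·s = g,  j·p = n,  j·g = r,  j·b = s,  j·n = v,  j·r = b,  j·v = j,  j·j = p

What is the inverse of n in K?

j

First locate the identity: row v matches the header, so v is the identity.
Scan row n for v: n·j = v. Hence n^(-1) = j.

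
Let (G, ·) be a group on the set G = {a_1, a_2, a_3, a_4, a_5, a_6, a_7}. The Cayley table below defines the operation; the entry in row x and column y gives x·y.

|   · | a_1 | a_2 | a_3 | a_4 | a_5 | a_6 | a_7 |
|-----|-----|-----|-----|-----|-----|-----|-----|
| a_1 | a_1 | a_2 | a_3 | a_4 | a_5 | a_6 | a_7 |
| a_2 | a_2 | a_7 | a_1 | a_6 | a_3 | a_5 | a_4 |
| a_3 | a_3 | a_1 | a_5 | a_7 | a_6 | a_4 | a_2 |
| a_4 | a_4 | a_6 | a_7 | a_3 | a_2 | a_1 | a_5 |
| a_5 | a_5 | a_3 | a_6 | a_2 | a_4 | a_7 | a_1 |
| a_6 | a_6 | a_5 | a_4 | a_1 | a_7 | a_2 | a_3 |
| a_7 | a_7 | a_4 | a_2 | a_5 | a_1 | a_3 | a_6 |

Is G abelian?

Yes

Check whether the table is symmetric across its main diagonal.
Every entry (row x, col y) equals the entry (row y, col x), so G is abelian.
(In fact G ≅ the cyclic group Z_7.)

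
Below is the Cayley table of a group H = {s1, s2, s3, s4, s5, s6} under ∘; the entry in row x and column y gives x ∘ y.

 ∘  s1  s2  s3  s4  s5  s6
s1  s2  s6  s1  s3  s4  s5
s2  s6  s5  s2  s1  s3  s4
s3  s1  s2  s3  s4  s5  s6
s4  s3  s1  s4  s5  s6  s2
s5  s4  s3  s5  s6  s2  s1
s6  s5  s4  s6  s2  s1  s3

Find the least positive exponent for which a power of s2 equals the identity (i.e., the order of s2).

3

The identity element is s3 (its row matches the header).
s2^1 = s2
s2^2 = s2 ∘ s2 = s5
s2^3 = s5 ∘ s2 = s3
The first power of s2 equal to the identity is s2^3, so ord(s2) = 3.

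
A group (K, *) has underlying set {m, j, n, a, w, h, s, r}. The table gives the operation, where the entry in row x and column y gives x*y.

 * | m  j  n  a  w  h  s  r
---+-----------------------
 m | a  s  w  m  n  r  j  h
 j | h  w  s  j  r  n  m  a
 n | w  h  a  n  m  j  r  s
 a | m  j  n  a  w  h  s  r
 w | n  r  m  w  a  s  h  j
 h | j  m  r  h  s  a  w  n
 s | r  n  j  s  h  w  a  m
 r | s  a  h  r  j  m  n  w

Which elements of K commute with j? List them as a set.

{a, j, r, w}

Compare row j with column j entry by entry.
r*j = a = j*r, so r commutes with j.
s*j = n but j*s = m, so s does not.
Collecting the elements that commute with j: C(j) = {a, j, r, w}.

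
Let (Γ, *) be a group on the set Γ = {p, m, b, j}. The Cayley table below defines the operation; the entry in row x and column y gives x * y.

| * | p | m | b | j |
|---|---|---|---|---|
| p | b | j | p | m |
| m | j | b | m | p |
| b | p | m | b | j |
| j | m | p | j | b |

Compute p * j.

m

Read row p, column j: p * j = m.
(Structurally, Γ here is isomorphic to the Klein four-group V_4.)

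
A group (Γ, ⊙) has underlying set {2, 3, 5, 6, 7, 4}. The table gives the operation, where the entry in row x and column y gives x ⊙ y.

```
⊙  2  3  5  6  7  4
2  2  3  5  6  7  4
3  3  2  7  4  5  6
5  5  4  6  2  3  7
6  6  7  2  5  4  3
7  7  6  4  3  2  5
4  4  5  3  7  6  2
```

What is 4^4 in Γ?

4^1 = 4
4^2 = 4 ⊙ 4 = 2
4^3 = 2 ⊙ 4 = 4
4^4 = 4 ⊙ 4 = 2

2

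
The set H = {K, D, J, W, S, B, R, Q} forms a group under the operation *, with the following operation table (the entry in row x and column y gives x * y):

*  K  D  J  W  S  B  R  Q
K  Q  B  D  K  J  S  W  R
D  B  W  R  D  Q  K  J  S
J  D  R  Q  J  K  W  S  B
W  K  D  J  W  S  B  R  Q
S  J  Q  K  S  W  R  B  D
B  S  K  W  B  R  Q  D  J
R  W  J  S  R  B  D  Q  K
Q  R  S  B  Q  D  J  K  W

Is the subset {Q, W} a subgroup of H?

{Q, W} contains the identity W.
Checking products: every product of two elements of {Q, W} (read from the table) lies in {Q, W}, so the set is closed.
In a finite group, a nonempty closed subset is a subgroup. So {Q, W} ≤ H.

Yes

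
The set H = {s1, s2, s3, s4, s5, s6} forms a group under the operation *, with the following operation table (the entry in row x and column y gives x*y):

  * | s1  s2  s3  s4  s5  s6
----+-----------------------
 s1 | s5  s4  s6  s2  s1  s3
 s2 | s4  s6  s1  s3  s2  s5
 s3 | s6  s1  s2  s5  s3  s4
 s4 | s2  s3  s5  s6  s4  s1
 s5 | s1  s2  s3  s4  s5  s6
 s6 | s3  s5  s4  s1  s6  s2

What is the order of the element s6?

3

The identity element is s5 (its row matches the header).
s6^1 = s6
s6^2 = s6*s6 = s2
s6^3 = s2*s6 = s5
The first power of s6 equal to the identity is s6^3, so ord(s6) = 3.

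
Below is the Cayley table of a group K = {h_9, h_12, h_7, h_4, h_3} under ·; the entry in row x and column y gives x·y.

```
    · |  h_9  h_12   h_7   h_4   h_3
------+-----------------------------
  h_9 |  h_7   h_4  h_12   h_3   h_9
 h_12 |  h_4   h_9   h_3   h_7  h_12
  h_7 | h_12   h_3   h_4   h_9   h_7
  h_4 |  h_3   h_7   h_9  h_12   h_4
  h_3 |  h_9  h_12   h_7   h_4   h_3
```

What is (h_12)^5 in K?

h_3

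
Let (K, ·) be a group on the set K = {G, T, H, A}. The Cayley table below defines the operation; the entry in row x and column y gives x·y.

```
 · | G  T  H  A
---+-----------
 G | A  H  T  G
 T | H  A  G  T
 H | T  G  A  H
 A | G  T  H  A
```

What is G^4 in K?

A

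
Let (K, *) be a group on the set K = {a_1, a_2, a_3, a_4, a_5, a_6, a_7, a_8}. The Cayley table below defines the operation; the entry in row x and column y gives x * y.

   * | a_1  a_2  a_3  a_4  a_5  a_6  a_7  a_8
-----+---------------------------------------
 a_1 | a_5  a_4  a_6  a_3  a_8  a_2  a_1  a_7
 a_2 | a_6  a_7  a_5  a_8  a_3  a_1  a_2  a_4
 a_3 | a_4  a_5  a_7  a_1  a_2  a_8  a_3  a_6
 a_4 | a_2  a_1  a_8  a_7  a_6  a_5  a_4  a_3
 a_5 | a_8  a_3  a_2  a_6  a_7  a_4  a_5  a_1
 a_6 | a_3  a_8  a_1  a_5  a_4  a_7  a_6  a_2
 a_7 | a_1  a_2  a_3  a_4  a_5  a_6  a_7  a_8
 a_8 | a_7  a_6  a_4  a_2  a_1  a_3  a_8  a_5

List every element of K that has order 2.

{a_2, a_3, a_4, a_5, a_6}

Identity is a_7. Compute the order of each non-identity element by repeated multiplication:
  a_1: a_1 → a_5 → a_8 → a_7  (order 4)
  a_2: a_2 → a_7  (order 2)
  a_3: a_3 → a_7  (order 2)
  a_4: a_4 → a_7  (order 2)
  a_5: a_5 → a_7  (order 2)
  a_6: a_6 → a_7  (order 2)
  a_8: a_8 → a_5 → a_1 → a_7  (order 4)
Elements of order 2: {a_2, a_3, a_4, a_5, a_6}.
(Structurally, K here is isomorphic to the dihedral group D_4.)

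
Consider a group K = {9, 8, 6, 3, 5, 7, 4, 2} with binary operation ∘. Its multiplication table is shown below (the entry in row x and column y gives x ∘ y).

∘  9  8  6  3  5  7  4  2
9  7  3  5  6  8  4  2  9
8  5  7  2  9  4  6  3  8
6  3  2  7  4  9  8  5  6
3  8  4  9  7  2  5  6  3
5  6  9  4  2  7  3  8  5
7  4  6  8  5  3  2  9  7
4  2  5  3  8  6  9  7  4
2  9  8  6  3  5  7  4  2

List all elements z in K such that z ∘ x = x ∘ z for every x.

{2, 7}

An element z is central iff its row equals its column in the table.
For 6: 6 ∘ 4 = 5 ≠ 3 = 4 ∘ 6, so 6 ∉ Z.
Checking each element this way leaves Z(K) = {2, 7}.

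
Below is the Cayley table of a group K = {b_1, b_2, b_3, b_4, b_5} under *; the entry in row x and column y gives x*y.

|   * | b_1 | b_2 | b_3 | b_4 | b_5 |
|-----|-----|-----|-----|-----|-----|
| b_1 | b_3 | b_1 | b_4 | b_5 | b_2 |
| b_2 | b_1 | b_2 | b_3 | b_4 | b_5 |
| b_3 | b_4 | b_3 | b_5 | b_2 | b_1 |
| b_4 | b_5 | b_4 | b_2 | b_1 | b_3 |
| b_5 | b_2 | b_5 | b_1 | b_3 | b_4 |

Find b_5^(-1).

b_1

First locate the identity: row b_2 matches the header, so b_2 is the identity.
Scan row b_5 for b_2: b_5*b_1 = b_2. Hence b_5^(-1) = b_1.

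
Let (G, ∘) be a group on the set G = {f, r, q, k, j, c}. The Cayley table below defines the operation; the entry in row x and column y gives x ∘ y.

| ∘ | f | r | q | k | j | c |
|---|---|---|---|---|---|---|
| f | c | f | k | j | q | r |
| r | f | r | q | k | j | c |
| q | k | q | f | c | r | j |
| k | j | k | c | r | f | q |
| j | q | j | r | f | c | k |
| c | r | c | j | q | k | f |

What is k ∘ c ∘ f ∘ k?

k ∘ c = q
q ∘ f = k
k ∘ k = r

r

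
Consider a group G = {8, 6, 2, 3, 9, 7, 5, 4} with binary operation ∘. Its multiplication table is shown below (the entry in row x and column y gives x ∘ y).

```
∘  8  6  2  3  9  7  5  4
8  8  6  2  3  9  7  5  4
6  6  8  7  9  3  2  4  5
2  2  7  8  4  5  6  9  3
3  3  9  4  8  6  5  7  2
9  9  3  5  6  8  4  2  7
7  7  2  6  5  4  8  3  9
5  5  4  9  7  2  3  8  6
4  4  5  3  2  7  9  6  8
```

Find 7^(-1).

First locate the identity: row 8 matches the header, so 8 is the identity.
Scan row 7 for 8: 7 ∘ 7 = 8. Hence 7^(-1) = 7.

7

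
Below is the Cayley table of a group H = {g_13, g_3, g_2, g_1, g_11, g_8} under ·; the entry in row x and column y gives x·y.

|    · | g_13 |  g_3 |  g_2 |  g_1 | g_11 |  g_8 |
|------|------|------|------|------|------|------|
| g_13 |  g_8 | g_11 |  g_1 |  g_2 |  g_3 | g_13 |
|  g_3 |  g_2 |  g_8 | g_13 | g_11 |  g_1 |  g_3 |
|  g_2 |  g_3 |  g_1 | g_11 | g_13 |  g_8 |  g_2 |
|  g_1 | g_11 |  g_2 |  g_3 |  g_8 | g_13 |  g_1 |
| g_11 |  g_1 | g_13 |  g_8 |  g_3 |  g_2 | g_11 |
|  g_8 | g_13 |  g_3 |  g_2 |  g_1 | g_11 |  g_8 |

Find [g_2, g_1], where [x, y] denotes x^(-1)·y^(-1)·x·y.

g_2

Identity is g_8; from the table g_2^(-1) = g_11 and g_1^(-1) = g_1.
g_11·g_1 = g_3
g_3·g_2 = g_13
g_13·g_1 = g_2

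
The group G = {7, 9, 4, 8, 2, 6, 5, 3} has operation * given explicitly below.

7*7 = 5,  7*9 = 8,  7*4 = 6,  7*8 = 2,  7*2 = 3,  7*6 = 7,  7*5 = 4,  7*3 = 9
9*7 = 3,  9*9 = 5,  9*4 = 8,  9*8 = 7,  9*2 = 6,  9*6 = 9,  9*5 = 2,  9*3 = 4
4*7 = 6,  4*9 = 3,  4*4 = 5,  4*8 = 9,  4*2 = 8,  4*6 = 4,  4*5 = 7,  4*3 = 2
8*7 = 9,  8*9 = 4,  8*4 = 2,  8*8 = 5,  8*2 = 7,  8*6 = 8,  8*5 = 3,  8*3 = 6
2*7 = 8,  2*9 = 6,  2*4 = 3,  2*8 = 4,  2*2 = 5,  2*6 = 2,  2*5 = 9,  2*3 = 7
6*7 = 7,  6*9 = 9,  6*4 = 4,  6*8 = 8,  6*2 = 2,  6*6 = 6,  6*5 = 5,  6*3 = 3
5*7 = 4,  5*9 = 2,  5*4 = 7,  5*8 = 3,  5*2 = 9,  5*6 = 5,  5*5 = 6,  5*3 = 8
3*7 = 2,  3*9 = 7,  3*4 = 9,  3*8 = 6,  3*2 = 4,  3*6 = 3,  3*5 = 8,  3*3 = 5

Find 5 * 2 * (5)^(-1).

2

The identity is 6. In row 5, the entry 6 sits in column 5, so 5^(-1) = 5.
5 * 2 = 9
9 * 5 = 2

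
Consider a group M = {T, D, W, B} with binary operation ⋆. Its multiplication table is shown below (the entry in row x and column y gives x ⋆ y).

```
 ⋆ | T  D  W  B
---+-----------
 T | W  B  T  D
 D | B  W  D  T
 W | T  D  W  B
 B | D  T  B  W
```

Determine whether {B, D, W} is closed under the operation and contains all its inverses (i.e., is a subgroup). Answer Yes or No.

No

D ⋆ B = T, which is not in {B, D, W}.
The subset is not closed under ⋆, so it is not a subgroup.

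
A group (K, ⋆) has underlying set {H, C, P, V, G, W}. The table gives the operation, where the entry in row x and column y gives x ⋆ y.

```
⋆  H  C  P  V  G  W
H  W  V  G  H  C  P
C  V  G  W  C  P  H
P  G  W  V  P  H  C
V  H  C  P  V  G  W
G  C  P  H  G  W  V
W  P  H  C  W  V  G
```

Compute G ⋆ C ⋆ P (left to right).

V

G ⋆ C = P
P ⋆ P = V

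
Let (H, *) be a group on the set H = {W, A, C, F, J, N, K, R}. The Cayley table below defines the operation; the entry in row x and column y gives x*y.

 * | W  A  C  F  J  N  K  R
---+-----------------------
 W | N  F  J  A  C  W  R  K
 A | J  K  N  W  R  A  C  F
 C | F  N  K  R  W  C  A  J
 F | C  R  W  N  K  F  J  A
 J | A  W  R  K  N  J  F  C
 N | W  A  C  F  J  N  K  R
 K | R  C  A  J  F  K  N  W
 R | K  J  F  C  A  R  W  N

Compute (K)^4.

K^1 = K
K^2 = K*K = N
K^3 = N*K = K
K^4 = K*K = N

N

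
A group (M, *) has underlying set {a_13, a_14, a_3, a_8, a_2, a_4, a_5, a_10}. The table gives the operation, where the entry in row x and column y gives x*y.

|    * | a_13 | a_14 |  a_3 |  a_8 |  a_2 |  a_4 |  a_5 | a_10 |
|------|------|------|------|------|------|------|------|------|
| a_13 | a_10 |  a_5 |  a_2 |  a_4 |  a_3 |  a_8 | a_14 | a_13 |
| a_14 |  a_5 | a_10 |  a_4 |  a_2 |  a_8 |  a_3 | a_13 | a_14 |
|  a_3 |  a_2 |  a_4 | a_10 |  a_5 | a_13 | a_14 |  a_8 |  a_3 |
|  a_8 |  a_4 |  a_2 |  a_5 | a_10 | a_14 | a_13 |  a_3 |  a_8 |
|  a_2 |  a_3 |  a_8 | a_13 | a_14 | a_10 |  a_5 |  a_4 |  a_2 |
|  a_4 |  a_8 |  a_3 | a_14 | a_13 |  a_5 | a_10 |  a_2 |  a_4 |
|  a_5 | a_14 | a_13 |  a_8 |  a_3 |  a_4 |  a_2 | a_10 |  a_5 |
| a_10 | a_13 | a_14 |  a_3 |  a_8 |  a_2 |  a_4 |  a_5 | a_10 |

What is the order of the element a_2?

The identity element is a_10 (its row matches the header).
a_2^1 = a_2
a_2^2 = a_2*a_2 = a_10
The first power of a_2 equal to the identity is a_2^2, so ord(a_2) = 2.

2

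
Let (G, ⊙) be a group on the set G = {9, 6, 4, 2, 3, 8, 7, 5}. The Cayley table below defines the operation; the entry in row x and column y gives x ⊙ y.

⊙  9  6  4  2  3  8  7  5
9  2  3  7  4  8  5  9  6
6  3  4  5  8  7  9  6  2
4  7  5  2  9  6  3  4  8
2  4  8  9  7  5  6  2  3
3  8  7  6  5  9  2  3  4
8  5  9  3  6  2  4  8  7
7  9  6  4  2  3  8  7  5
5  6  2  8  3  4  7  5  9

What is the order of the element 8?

8

The identity element is 7 (its row matches the header).
8^1 = 8
8^2 = 8 ⊙ 8 = 4
8^3 = 4 ⊙ 8 = 3
8^4 = 3 ⊙ 8 = 2
8^5 = 2 ⊙ 8 = 6
8^6 = 6 ⊙ 8 = 9
8^7 = 9 ⊙ 8 = 5
8^8 = 5 ⊙ 8 = 7
The first power of 8 equal to the identity is 8^8, so ord(8) = 8.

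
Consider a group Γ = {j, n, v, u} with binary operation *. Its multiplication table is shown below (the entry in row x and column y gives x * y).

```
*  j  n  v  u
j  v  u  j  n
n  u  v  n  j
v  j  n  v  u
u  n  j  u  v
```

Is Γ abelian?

Yes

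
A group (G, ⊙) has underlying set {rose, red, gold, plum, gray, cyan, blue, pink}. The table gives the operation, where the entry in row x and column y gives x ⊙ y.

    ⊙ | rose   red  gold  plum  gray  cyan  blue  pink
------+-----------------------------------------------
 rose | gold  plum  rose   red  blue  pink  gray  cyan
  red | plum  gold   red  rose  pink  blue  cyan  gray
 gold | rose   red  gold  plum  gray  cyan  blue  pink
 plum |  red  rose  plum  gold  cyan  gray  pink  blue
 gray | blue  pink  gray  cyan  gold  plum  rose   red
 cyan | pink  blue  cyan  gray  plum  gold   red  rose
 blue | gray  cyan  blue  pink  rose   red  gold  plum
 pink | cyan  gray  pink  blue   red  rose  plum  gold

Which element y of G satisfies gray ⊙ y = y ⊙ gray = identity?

First locate the identity: row gold matches the header, so gold is the identity.
Scan row gray for gold: gray ⊙ gray = gold. Hence gray^(-1) = gray.

gray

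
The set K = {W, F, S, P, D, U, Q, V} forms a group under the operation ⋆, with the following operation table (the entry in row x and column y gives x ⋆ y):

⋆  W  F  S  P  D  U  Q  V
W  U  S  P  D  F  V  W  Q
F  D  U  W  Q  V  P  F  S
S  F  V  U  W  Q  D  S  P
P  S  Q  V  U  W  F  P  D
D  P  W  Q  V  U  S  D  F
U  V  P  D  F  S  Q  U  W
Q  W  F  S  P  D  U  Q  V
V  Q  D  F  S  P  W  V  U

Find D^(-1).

First locate the identity: row Q matches the header, so Q is the identity.
Scan row D for Q: D ⋆ S = Q. Hence D^(-1) = S.

S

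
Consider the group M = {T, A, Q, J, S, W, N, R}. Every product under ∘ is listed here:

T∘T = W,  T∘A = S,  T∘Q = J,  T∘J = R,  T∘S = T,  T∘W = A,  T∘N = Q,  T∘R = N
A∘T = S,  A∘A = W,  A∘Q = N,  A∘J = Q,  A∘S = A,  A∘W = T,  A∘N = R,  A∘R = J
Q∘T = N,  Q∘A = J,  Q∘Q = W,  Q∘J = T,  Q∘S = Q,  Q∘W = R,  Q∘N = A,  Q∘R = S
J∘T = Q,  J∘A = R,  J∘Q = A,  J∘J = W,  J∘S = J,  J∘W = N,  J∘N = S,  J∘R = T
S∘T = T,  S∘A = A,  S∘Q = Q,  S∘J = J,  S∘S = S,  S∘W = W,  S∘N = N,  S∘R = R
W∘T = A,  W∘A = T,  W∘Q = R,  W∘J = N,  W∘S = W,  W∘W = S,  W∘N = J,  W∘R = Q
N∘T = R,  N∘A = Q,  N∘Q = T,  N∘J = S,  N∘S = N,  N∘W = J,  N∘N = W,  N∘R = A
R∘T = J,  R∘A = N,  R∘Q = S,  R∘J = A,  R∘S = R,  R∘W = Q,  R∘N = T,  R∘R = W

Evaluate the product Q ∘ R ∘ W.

Q ∘ R = S
S ∘ W = W

W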